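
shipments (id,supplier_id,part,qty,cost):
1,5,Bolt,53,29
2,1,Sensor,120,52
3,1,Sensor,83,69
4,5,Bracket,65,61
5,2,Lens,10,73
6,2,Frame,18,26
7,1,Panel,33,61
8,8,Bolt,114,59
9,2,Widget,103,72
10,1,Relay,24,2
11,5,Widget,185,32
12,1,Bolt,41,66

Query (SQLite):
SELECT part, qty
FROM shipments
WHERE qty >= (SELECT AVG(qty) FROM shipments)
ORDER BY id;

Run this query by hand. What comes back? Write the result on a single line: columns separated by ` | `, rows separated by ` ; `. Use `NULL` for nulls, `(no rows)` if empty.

Scalar subquery: AVG(qty) over all shipments rows = 70.75.
Keep rows where qty >= that value.

Sensor | 120 ; Sensor | 83 ; Bolt | 114 ; Widget | 103 ; Widget | 185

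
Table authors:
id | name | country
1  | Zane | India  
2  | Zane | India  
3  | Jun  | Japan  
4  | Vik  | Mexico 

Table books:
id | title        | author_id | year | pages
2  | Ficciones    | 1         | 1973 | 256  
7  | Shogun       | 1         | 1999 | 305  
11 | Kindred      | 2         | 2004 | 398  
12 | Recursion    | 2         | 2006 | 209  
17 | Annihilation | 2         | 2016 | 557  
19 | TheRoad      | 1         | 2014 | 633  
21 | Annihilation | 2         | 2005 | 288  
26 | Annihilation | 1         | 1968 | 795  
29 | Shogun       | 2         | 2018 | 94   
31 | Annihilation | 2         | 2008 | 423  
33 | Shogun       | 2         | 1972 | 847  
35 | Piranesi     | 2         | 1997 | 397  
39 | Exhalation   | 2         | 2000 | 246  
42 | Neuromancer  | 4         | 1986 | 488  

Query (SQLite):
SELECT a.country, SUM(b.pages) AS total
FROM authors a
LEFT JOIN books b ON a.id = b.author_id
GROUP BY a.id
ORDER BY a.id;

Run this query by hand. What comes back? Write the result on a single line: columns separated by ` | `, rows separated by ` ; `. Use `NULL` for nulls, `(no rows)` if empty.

India | 1989 ; India | 3459 ; Japan | NULL ; Mexico | 488

LEFT JOIN keeps every authors row; unmatched ones get NULL for books columns.
Group by authors.id and compute SUM(b.pages). SUM over an all-NULL group is NULL.
  1: ids {2, 7, 19, 26} → SUM(b.pages)=1989
  2: ids {11, 12, 17, 21, 29, 31, 33, 35, 39} → SUM(b.pages)=3459
  3: ids {—} → SUM(b.pages)=NULL
  4: ids {42} → SUM(b.pages)=488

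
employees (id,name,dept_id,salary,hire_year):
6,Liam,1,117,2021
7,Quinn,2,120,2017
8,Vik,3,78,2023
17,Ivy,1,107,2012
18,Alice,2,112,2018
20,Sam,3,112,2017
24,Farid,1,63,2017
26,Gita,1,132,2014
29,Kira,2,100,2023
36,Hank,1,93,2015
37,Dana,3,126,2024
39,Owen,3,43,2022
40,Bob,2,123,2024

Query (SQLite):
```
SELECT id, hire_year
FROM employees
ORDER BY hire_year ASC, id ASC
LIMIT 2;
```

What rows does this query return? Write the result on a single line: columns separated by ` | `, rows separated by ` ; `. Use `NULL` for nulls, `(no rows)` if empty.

Sort by hire_year asc, tiebreak id asc: (2012, id=17), (2014, id=26), (2015, id=36), (2017, id=7), (2017, id=20) …. Take first 2.

17 | 2012 ; 26 | 2014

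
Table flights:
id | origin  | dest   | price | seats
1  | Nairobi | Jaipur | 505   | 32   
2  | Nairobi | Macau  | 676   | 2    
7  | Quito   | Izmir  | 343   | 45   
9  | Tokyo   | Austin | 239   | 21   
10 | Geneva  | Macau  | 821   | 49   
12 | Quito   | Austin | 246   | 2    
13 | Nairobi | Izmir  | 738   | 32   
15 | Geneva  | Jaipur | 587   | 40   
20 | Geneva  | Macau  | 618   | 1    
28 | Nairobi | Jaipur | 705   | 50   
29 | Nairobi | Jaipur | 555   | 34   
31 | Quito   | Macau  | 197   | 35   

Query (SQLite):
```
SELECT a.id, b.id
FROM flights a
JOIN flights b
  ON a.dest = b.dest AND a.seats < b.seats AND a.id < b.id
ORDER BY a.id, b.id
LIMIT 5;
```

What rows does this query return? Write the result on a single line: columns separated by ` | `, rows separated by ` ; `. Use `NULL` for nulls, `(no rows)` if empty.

Pairs (a,b) with same dest, a.seats < b.seats, a.id < b.id.
dest groups: Austin:{9,12} Izmir:{7,13} Jaipur:{1,15,28,29} Macau:{2,10,20,31}
Ordered by (a.id, b.id); first 5.

1 | 15 ; 1 | 28 ; 1 | 29 ; 2 | 10 ; 2 | 31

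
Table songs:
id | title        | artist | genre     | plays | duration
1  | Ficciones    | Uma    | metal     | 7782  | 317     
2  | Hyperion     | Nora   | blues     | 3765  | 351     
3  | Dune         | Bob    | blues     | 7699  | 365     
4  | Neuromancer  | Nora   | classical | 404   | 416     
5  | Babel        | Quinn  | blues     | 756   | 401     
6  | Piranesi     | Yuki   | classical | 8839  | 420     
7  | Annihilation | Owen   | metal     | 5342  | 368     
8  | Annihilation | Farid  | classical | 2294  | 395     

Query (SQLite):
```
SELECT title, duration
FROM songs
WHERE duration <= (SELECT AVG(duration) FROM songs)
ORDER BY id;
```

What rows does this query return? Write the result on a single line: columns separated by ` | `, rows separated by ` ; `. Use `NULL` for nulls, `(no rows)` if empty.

Scalar subquery: AVG(duration) over all songs rows = 379.125.
Keep rows where duration <= that value.

Ficciones | 317 ; Hyperion | 351 ; Dune | 365 ; Annihilation | 368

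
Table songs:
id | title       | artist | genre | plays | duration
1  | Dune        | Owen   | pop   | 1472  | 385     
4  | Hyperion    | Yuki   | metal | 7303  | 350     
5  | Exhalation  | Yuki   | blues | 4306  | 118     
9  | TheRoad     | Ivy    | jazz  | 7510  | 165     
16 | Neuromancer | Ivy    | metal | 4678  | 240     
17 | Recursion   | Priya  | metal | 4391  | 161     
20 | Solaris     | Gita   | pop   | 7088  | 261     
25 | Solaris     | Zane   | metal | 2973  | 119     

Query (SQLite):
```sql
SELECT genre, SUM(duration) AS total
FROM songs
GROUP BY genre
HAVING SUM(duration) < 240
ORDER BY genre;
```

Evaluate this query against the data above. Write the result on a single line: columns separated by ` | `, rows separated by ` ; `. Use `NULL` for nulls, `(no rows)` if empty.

Partition songs by genre; compute SUM(duration) within each group.
HAVING: keep groups where SUM(duration) < 240.
  blues: ids {5} → SUM(duration)=118
  jazz: ids {9} → SUM(duration)=165
  metal: ids {4, 16, 17, 25} → SUM(duration)=870
  pop: ids {1, 20} → SUM(duration)=646

blues | 118 ; jazz | 165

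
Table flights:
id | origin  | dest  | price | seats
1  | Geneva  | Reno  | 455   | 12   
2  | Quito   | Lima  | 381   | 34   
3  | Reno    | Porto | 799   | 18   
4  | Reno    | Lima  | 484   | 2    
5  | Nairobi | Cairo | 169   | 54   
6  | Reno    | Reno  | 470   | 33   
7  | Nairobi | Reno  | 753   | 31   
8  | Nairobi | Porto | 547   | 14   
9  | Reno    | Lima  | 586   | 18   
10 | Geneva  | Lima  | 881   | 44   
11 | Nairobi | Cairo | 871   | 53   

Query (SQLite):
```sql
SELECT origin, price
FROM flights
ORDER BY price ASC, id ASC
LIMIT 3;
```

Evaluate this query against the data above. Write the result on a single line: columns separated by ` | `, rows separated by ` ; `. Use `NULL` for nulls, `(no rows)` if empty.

Sort by price asc, tiebreak id asc: (169, id=5), (381, id=2), (455, id=1), (470, id=6), (484, id=4), (547, id=8) …. Take first 3.

Nairobi | 169 ; Quito | 381 ; Geneva | 455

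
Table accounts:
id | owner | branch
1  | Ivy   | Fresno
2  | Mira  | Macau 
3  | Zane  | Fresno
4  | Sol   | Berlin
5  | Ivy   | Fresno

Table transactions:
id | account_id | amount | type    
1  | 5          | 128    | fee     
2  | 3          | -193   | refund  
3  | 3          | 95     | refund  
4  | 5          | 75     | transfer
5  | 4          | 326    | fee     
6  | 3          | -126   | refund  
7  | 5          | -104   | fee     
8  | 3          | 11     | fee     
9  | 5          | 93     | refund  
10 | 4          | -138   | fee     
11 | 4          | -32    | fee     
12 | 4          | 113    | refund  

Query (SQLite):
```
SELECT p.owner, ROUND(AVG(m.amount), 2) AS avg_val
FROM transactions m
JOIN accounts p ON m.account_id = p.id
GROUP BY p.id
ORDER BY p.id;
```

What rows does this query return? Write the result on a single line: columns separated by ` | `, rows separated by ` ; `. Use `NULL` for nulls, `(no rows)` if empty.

Join each transactions row to its accounts via account_id.
Group joined rows by accounts.id; compute ROUND(AVG(m.amount), 2) per group.
  3: ids {2, 3, 6, 8} → ROUND(AVG(m.amount), 2)=-53.25
  4: ids {5, 10, 11, 12} → ROUND(AVG(m.amount), 2)=67.25
  5: ids {1, 4, 7, 9} → ROUND(AVG(m.amount), 2)=48

Zane | -53.25 ; Sol | 67.25 ; Ivy | 48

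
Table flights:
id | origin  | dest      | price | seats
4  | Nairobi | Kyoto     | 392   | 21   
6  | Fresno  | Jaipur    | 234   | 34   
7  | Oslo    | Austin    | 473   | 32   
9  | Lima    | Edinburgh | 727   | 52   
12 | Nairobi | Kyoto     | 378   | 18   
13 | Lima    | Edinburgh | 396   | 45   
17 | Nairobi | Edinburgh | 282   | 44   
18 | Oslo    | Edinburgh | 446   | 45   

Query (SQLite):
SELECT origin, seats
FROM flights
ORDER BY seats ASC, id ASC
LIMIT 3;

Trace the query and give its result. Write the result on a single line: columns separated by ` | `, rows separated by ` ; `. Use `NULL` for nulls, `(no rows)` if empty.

Nairobi | 18 ; Nairobi | 21 ; Oslo | 32

Sort by seats asc, tiebreak id asc: (18, id=12), (21, id=4), (32, id=7), (34, id=6), (44, id=17), (45, id=13) …. Take first 3.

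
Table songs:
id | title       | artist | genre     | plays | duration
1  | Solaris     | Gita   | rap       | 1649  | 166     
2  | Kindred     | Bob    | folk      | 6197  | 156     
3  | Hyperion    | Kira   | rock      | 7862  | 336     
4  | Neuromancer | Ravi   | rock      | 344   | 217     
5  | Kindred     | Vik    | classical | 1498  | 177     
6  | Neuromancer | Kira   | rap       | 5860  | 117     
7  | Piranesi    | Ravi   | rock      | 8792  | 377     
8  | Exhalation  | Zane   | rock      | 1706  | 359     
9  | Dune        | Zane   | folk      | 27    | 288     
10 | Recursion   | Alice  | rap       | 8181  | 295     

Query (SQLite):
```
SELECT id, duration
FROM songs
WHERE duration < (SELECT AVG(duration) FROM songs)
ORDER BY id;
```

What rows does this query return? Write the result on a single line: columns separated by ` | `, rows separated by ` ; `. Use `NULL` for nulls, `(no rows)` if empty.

Scalar subquery: AVG(duration) over all songs rows = 248.8.
Keep rows where duration < that value.

1 | 166 ; 2 | 156 ; 4 | 217 ; 5 | 177 ; 6 | 117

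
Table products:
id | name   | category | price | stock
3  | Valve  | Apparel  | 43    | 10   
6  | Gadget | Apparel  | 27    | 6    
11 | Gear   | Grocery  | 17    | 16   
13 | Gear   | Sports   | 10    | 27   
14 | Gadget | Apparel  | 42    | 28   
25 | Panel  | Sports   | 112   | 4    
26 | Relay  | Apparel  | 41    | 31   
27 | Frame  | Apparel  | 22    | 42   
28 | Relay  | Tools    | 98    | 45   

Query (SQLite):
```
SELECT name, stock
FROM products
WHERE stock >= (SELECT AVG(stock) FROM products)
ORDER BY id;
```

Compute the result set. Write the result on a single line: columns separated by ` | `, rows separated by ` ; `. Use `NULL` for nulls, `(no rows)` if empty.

Gear | 27 ; Gadget | 28 ; Relay | 31 ; Frame | 42 ; Relay | 45

Scalar subquery: AVG(stock) over all products rows = 23.222222 (≈; comparison uses full precision).
Keep rows where stock >= that value.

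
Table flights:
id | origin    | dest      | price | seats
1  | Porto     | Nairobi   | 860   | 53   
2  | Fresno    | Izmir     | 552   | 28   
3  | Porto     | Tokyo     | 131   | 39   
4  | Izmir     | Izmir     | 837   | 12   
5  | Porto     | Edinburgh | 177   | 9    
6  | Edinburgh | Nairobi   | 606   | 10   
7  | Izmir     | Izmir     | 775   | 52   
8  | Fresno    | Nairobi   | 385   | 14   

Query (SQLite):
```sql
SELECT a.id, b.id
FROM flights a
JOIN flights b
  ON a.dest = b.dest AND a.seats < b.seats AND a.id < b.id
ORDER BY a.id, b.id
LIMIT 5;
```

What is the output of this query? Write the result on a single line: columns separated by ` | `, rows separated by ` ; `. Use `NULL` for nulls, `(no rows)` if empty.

Pairs (a,b) with same dest, a.seats < b.seats, a.id < b.id.
dest groups: Edinburgh:{5} Izmir:{2,4,7} Nairobi:{1,6,8} Tokyo:{3}
Ordered by (a.id, b.id); first 5.

2 | 7 ; 4 | 7 ; 6 | 8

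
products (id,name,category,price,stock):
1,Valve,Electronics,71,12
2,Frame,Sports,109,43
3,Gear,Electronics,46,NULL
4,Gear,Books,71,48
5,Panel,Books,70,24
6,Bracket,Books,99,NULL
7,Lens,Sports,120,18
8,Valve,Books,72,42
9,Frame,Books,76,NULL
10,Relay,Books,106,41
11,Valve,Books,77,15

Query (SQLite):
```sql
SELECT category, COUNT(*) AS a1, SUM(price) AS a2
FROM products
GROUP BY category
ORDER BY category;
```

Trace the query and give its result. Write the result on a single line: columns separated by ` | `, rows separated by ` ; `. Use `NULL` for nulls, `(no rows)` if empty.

Group products by category.
Per group compute: COUNT(*), SUM(price).
  Books: ids {4, 5, 6, 8, 9, 10, 11} → COUNT(*)=7, SUM(price)=571
  Electronics: ids {1, 3} → COUNT(*)=2, SUM(price)=117
  Sports: ids {2, 7} → COUNT(*)=2, SUM(price)=229

Books | 7 | 571 ; Electronics | 2 | 117 ; Sports | 2 | 229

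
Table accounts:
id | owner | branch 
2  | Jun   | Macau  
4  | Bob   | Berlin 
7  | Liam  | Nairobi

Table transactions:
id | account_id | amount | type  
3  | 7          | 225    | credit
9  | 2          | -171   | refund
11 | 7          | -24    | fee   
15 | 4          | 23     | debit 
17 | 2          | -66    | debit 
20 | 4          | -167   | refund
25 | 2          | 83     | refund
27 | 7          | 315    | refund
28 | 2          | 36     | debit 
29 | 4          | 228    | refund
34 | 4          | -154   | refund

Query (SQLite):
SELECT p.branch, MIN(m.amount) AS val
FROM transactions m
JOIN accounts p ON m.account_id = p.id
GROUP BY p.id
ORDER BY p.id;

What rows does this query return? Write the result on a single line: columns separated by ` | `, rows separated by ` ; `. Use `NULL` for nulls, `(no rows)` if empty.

Macau | -171 ; Berlin | -167 ; Nairobi | -24

Join each transactions row to its accounts via account_id.
Group joined rows by accounts.id; compute MIN(m.amount) per group.
  2: ids {9, 17, 25, 28} → MIN(m.amount)=-171
  4: ids {15, 20, 29, 34} → MIN(m.amount)=-167
  7: ids {3, 11, 27} → MIN(m.amount)=-24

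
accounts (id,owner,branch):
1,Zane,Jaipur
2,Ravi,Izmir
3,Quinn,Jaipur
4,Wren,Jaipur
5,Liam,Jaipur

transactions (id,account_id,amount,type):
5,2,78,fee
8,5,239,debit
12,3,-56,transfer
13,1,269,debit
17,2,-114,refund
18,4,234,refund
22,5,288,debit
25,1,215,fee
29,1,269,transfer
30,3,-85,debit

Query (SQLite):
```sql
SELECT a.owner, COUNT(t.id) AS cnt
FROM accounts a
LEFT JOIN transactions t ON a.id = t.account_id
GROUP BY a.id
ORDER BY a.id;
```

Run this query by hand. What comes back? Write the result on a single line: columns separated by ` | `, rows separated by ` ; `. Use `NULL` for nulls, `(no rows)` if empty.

LEFT JOIN keeps every accounts row; unmatched ones get NULL for transactions columns.
Group by accounts.id and compute COUNT(t.id). COUNT(col) of an all-NULL group is 0.
  1: ids {13, 25, 29} → COUNT(t.id)=3
  2: ids {5, 17} → COUNT(t.id)=2
  3: ids {12, 30} → COUNT(t.id)=2
  4: ids {18} → COUNT(t.id)=1
  5: ids {8, 22} → COUNT(t.id)=2

Zane | 3 ; Ravi | 2 ; Quinn | 2 ; Wren | 1 ; Liam | 2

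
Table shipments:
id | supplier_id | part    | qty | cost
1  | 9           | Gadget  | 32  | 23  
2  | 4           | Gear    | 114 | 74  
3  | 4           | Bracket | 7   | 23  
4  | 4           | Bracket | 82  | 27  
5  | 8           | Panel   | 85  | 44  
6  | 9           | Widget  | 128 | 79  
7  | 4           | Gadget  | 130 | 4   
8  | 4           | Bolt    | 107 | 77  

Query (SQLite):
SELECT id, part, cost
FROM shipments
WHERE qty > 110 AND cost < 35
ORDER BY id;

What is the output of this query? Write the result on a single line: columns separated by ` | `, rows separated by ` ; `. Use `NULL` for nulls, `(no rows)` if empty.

qty > 110: ids {2, 6, 7}
cost < 35: ids {1, 3, 4, 7}
Combine with AND.

7 | Gadget | 4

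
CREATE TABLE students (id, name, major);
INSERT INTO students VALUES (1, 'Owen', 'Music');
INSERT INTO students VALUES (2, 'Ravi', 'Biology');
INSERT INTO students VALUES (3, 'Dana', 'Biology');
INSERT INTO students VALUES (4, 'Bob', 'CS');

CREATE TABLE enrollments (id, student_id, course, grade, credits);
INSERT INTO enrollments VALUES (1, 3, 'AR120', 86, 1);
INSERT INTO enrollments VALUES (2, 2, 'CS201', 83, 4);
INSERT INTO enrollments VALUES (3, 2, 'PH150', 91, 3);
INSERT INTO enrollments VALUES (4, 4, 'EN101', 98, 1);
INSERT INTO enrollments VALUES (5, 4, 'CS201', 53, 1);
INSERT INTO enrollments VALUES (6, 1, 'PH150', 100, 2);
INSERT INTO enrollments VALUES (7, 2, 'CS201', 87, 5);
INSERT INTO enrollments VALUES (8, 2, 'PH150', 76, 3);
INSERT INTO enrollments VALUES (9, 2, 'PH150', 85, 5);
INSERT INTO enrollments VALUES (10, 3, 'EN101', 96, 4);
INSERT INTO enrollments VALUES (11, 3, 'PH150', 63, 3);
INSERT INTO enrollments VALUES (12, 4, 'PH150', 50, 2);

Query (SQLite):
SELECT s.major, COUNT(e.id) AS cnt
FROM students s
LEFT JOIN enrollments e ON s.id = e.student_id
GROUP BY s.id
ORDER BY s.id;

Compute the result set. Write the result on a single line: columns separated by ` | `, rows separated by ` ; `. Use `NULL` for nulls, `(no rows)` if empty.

Music | 1 ; Biology | 5 ; Biology | 3 ; CS | 3

LEFT JOIN keeps every students row; unmatched ones get NULL for enrollments columns.
Group by students.id and compute COUNT(e.id). COUNT(col) of an all-NULL group is 0.
  1: ids {6} → COUNT(e.id)=1
  2: ids {2, 3, 7, 8, 9} → COUNT(e.id)=5
  3: ids {1, 10, 11} → COUNT(e.id)=3
  4: ids {4, 5, 12} → COUNT(e.id)=3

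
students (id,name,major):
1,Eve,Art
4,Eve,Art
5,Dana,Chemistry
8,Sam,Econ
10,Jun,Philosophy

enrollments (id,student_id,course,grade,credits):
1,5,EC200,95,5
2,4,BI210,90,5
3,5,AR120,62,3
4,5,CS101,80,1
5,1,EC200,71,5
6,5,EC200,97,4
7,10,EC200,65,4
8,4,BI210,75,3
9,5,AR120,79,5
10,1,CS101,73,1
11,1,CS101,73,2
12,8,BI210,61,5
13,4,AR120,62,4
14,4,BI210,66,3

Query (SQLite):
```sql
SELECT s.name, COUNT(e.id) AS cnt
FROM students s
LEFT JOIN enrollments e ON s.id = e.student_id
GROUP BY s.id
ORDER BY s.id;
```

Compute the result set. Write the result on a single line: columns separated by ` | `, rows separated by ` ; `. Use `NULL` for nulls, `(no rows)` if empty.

Eve | 3 ; Eve | 4 ; Dana | 5 ; Sam | 1 ; Jun | 1

LEFT JOIN keeps every students row; unmatched ones get NULL for enrollments columns.
Group by students.id and compute COUNT(e.id). COUNT(col) of an all-NULL group is 0.
  1: ids {5, 10, 11} → COUNT(e.id)=3
  4: ids {2, 8, 13, 14} → COUNT(e.id)=4
  5: ids {1, 3, 4, 6, 9} → COUNT(e.id)=5
  8: ids {12} → COUNT(e.id)=1
  10: ids {7} → COUNT(e.id)=1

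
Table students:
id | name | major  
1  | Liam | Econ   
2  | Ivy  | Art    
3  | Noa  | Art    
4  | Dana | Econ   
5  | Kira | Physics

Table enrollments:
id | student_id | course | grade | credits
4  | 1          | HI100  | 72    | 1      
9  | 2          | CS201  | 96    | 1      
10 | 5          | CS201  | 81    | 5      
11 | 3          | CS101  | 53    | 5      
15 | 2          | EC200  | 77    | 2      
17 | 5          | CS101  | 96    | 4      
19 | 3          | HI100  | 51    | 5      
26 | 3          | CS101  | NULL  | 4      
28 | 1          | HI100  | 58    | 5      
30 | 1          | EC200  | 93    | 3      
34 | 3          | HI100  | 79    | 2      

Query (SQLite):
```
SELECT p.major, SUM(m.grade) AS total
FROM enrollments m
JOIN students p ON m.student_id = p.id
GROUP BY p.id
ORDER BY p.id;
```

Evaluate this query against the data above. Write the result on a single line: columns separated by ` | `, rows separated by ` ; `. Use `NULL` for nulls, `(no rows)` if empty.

Econ | 223 ; Art | 173 ; Art | 183 ; Physics | 177

Join each enrollments row to its students via student_id.
Group joined rows by students.id; compute SUM(m.grade) per group.
  1: ids {4, 28, 30} → SUM(m.grade)=223
  2: ids {9, 15} → SUM(m.grade)=173
  3: ids {11, 19, 26, 34} → SUM(m.grade)=183
  5: ids {10, 17} → SUM(m.grade)=177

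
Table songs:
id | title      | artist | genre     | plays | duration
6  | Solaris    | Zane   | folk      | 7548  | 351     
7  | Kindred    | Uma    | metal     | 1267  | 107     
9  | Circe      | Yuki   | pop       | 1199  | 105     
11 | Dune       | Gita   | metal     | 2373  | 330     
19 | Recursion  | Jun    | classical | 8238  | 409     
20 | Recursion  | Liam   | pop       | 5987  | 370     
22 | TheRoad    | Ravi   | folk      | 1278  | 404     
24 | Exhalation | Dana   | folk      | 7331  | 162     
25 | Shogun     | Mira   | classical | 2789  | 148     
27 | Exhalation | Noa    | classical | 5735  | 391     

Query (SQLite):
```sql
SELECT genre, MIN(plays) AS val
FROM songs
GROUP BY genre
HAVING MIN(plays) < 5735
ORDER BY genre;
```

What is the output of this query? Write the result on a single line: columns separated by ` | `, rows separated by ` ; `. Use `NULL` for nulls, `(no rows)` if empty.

classical | 2789 ; folk | 1278 ; metal | 1267 ; pop | 1199

Partition songs by genre; compute MIN(plays) within each group.
HAVING: keep groups where MIN(plays) < 5735.
  classical: ids {19, 25, 27} → MIN(plays)=2789
  folk: ids {6, 22, 24} → MIN(plays)=1278
  metal: ids {7, 11} → MIN(plays)=1267
  pop: ids {9, 20} → MIN(plays)=1199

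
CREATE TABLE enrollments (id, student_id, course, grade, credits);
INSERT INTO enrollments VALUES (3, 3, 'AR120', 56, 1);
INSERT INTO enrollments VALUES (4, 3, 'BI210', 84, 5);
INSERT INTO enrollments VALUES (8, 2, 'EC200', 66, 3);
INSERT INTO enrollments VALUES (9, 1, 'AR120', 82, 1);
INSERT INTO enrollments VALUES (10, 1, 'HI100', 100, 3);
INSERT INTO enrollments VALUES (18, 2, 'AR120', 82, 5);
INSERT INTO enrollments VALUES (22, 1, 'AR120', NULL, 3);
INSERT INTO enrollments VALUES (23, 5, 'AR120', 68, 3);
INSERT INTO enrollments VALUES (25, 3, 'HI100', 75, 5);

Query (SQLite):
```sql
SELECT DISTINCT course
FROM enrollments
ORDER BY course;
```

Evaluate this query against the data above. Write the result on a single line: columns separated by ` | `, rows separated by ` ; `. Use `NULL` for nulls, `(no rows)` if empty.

AR120 ; BI210 ; EC200 ; HI100

Collect distinct course values from enrollments.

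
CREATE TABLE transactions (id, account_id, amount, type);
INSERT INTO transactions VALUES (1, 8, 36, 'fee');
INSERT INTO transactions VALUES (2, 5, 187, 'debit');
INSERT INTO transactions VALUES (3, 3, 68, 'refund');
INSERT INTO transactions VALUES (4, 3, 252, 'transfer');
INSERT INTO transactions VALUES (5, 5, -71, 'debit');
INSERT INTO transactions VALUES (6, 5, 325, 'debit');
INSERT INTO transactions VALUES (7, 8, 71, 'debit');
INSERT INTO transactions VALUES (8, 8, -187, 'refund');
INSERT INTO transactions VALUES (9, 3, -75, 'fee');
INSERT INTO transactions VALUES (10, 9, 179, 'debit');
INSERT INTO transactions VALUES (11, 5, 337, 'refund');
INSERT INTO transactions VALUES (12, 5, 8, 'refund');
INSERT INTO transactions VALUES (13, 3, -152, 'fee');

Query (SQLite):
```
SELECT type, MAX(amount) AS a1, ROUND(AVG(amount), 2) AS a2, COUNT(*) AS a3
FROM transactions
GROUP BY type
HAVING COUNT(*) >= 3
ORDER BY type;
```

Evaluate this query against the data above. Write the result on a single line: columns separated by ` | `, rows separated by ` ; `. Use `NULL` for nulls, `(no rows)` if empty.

Group transactions by type.
Per group compute: MAX(amount), ROUND(AVG(amount), 2), COUNT(*).
HAVING: drop groups with fewer than 3 rows.
  debit: ids {2, 5, 6, 7, 10} → MAX(amount)=325, ROUND(AVG(amount), 2)=138.2, COUNT(*)=5
  fee: ids {1, 9, 13} → MAX(amount)=36, ROUND(AVG(amount), 2)=-63.67, COUNT(*)=3
  refund: ids {3, 8, 11, 12} → MAX(amount)=337, ROUND(AVG(amount), 2)=56.5, COUNT(*)=4
  transfer: ids {4} → MAX(amount)=252, ROUND(AVG(amount), 2)=252, COUNT(*)=1

debit | 325 | 138.2 | 5 ; fee | 36 | -63.67 | 3 ; refund | 337 | 56.5 | 4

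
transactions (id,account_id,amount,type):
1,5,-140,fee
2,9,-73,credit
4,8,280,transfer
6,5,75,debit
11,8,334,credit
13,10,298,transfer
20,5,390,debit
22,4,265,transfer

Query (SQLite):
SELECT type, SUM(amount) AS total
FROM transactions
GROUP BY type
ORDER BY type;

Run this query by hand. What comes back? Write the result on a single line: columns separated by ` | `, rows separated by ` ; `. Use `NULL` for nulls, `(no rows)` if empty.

Partition transactions by type; compute SUM(amount) within each group.
  credit: ids {2, 11} → SUM(amount)=261
  debit: ids {6, 20} → SUM(amount)=465
  fee: ids {1} → SUM(amount)=-140
  transfer: ids {4, 13, 22} → SUM(amount)=843

credit | 261 ; debit | 465 ; fee | -140 ; transfer | 843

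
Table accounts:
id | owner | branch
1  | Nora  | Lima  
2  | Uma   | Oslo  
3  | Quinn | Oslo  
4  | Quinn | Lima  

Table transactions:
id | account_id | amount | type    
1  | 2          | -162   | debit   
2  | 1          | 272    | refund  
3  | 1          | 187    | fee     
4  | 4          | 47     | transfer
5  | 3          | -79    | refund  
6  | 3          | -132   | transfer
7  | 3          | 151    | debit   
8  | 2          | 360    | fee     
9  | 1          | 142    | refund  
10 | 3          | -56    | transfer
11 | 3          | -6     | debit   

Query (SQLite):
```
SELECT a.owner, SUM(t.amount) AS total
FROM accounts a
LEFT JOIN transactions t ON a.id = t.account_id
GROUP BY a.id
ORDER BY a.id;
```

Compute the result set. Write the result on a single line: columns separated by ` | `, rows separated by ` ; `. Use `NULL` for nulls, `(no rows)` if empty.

Nora | 601 ; Uma | 198 ; Quinn | -122 ; Quinn | 47

LEFT JOIN keeps every accounts row; unmatched ones get NULL for transactions columns.
Group by accounts.id and compute SUM(t.amount). SUM over an all-NULL group is NULL.
  1: ids {2, 3, 9} → SUM(t.amount)=601
  2: ids {1, 8} → SUM(t.amount)=198
  3: ids {5, 6, 7, 10, 11} → SUM(t.amount)=-122
  4: ids {4} → SUM(t.amount)=47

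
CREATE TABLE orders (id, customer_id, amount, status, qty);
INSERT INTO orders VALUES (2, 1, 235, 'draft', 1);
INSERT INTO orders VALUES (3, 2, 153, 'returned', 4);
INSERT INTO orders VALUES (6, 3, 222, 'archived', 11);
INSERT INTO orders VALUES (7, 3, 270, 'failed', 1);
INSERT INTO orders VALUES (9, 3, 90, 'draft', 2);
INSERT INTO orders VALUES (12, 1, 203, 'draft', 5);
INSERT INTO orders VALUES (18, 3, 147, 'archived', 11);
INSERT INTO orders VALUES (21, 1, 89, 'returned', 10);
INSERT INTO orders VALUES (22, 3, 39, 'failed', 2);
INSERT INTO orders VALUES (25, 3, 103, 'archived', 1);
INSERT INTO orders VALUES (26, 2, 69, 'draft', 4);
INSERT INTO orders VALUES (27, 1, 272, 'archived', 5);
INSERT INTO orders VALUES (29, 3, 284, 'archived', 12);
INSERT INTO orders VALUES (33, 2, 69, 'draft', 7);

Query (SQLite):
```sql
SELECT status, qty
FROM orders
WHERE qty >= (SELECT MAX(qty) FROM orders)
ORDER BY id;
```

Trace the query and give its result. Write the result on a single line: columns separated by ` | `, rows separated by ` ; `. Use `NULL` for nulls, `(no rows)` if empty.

archived | 12

Scalar subquery: MAX(qty) over all orders rows = 12.
Keep rows where qty >= that value.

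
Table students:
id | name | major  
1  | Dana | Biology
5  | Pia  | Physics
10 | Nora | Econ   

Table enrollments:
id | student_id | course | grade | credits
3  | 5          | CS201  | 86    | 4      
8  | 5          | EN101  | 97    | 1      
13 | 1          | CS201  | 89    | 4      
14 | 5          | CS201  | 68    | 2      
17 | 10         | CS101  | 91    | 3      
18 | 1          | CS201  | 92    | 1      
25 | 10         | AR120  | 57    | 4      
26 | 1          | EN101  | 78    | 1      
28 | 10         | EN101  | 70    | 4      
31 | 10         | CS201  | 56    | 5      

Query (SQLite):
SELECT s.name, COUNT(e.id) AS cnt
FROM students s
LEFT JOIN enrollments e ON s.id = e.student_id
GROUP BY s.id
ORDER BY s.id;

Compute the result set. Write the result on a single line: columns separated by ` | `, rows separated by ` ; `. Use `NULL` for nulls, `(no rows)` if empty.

LEFT JOIN keeps every students row; unmatched ones get NULL for enrollments columns.
Group by students.id and compute COUNT(e.id). COUNT(col) of an all-NULL group is 0.
  1: ids {13, 18, 26} → COUNT(e.id)=3
  5: ids {3, 8, 14} → COUNT(e.id)=3
  10: ids {17, 25, 28, 31} → COUNT(e.id)=4

Dana | 3 ; Pia | 3 ; Nora | 4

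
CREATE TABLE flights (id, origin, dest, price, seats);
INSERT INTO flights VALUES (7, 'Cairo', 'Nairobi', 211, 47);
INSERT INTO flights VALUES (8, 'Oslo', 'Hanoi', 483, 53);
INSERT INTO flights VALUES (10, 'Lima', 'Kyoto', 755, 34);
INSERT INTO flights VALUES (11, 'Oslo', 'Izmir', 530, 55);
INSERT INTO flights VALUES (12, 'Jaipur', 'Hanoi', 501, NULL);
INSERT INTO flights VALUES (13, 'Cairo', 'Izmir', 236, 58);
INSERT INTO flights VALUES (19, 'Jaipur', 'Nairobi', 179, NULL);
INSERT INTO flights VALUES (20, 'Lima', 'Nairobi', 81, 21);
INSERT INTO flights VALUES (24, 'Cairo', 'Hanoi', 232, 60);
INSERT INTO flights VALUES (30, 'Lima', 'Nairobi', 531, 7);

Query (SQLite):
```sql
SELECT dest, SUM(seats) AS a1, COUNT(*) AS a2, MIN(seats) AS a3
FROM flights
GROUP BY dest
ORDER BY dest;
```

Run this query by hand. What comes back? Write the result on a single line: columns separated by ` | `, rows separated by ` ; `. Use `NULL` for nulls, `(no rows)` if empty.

Hanoi | 113 | 3 | 53 ; Izmir | 113 | 2 | 55 ; Kyoto | 34 | 1 | 34 ; Nairobi | 75 | 4 | 7

Group flights by dest.
Per group compute: SUM(seats), COUNT(*), MIN(seats).
  Hanoi: ids {8, 12, 24} → SUM(seats)=113, COUNT(*)=3, MIN(seats)=53
  Izmir: ids {11, 13} → SUM(seats)=113, COUNT(*)=2, MIN(seats)=55
  Kyoto: ids {10} → SUM(seats)=34, COUNT(*)=1, MIN(seats)=34
  Nairobi: ids {7, 19, 20, 30} → SUM(seats)=75, COUNT(*)=4, MIN(seats)=7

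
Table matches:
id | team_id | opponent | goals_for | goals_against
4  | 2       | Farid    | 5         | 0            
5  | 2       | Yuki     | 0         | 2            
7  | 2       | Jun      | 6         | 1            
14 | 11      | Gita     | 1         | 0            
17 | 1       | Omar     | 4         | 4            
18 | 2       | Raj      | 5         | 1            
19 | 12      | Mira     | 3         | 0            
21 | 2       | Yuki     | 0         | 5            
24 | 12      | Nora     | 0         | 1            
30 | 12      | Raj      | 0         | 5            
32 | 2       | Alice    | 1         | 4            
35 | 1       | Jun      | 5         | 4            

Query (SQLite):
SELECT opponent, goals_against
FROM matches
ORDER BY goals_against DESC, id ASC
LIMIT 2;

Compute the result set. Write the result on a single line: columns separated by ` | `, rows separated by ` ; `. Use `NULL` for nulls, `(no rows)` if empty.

Sort by goals_against desc, tiebreak id asc: (5, id=21), (5, id=30), (4, id=17), (4, id=32), (4, id=35) …. Take first 2.

Yuki | 5 ; Raj | 5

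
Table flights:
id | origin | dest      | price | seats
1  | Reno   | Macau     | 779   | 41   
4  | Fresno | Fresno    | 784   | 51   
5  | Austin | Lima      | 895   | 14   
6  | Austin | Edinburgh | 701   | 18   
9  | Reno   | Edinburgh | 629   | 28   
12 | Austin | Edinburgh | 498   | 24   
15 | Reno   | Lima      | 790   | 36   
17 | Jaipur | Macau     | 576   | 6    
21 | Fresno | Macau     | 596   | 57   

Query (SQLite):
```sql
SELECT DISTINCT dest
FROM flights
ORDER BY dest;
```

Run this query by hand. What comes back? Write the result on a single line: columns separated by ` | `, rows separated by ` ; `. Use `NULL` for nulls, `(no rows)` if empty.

Collect distinct dest values from flights.

Edinburgh ; Fresno ; Lima ; Macau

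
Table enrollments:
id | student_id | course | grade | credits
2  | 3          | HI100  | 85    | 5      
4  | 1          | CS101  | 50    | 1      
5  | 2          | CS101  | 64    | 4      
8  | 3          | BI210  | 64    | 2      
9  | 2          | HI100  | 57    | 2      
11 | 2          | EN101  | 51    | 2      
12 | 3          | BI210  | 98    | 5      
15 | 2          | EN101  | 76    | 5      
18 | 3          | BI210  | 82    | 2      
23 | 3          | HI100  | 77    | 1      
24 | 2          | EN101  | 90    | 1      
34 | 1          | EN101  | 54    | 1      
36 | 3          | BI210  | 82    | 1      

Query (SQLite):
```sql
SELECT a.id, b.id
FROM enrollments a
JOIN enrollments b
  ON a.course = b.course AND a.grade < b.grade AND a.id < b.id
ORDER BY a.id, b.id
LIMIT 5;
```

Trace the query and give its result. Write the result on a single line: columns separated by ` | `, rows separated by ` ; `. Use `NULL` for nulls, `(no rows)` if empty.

4 | 5 ; 8 | 12 ; 8 | 18 ; 8 | 36 ; 9 | 23

Pairs (a,b) with same course, a.grade < b.grade, a.id < b.id.
course groups: BI210:{8,12,18,36} CS101:{4,5} EN101:{11,15,24,34} HI100:{2,9,23}
Ordered by (a.id, b.id); first 5.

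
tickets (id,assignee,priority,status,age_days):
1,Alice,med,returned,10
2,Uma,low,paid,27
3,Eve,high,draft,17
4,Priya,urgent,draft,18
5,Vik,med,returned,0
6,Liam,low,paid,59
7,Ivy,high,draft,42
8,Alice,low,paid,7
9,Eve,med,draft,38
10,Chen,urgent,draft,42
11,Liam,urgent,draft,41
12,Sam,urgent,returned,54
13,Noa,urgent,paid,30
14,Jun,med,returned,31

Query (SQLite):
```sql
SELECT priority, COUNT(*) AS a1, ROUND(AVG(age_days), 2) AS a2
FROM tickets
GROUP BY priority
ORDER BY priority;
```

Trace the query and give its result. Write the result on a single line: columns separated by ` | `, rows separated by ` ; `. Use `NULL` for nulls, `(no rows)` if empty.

high | 2 | 29.5 ; low | 3 | 31 ; med | 4 | 19.75 ; urgent | 5 | 37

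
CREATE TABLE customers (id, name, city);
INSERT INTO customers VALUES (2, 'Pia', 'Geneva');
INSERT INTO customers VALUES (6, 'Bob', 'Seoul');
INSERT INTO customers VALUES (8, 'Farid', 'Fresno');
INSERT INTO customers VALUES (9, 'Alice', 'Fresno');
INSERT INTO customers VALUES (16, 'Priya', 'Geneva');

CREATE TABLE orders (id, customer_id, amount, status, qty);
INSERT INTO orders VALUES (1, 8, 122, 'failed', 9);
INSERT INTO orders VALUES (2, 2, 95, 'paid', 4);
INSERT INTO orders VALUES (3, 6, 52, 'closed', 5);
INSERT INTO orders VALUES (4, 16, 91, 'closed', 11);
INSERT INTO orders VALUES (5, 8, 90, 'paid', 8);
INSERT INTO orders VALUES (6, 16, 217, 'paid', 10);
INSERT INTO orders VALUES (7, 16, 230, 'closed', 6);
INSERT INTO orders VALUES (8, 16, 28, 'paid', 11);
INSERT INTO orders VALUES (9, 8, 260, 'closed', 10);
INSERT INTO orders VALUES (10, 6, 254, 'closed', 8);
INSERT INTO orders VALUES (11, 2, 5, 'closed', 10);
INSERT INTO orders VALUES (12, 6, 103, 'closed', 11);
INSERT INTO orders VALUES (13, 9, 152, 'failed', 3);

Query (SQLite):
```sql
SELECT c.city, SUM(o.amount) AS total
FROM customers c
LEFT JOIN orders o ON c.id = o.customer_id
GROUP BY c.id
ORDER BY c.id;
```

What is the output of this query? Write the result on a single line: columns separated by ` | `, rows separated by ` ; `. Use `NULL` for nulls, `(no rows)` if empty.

Geneva | 100 ; Seoul | 409 ; Fresno | 472 ; Fresno | 152 ; Geneva | 566

LEFT JOIN keeps every customers row; unmatched ones get NULL for orders columns.
Group by customers.id and compute SUM(o.amount). SUM over an all-NULL group is NULL.
  2: ids {2, 11} → SUM(o.amount)=100
  6: ids {3, 10, 12} → SUM(o.amount)=409
  8: ids {1, 5, 9} → SUM(o.amount)=472
  9: ids {13} → SUM(o.amount)=152
  16: ids {4, 6, 7, 8} → SUM(o.amount)=566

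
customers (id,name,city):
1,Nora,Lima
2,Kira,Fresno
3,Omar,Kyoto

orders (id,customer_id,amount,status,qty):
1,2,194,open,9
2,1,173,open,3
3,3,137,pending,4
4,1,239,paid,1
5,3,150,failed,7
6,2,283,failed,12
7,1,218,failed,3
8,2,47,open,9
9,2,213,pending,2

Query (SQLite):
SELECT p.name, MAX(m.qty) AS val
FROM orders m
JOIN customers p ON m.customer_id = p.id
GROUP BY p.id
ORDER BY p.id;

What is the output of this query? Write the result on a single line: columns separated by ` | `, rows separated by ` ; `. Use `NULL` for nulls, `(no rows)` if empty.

Join each orders row to its customers via customer_id.
Group joined rows by customers.id; compute MAX(m.qty) per group.
  1: ids {2, 4, 7} → MAX(m.qty)=3
  2: ids {1, 6, 8, 9} → MAX(m.qty)=12
  3: ids {3, 5} → MAX(m.qty)=7

Nora | 3 ; Kira | 12 ; Omar | 7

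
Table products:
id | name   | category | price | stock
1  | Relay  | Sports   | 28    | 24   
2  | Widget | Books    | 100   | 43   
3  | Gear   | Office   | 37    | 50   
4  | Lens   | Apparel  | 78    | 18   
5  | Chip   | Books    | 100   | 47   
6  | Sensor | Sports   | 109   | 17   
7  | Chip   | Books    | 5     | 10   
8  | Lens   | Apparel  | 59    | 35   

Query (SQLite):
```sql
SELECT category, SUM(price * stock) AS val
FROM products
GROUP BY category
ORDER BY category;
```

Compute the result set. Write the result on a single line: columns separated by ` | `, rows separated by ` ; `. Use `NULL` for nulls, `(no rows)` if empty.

For each row compute price * stock.
Group by category; take SUM of the expression per group.
  Apparel: ids {4, 8} → SUM(price * stock)=3469
  Books: ids {2, 5, 7} → SUM(price * stock)=9050
  Office: ids {3} → SUM(price * stock)=1850
  Sports: ids {1, 6} → SUM(price * stock)=2525

Apparel | 3469 ; Books | 9050 ; Office | 1850 ; Sports | 2525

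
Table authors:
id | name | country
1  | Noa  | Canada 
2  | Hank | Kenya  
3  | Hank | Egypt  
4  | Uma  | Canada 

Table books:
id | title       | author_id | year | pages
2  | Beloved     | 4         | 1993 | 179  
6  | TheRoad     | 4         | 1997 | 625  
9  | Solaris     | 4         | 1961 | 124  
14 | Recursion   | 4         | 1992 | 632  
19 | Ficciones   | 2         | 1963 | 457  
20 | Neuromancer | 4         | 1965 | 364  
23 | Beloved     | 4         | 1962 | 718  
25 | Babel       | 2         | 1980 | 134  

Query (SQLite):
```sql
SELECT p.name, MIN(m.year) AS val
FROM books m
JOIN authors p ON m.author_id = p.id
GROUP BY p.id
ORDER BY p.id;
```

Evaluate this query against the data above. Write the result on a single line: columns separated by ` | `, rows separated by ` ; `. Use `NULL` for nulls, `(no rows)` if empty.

Hank | 1963 ; Uma | 1961

Join each books row to its authors via author_id.
Group joined rows by authors.id; compute MIN(m.year) per group.
  2: ids {19, 25} → MIN(m.year)=1963
  4: ids {2, 6, 9, 14, 20, 23} → MIN(m.year)=1961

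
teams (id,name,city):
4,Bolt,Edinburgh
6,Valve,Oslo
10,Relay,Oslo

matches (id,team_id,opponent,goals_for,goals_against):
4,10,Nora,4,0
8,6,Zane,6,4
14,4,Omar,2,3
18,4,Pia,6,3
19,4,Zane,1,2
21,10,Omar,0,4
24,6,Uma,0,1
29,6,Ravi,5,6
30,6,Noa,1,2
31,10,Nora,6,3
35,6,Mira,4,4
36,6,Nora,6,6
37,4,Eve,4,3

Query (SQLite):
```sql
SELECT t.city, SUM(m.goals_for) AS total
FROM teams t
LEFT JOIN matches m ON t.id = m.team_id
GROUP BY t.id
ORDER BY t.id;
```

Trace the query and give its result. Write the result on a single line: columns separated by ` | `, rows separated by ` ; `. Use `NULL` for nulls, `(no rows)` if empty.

Edinburgh | 13 ; Oslo | 22 ; Oslo | 10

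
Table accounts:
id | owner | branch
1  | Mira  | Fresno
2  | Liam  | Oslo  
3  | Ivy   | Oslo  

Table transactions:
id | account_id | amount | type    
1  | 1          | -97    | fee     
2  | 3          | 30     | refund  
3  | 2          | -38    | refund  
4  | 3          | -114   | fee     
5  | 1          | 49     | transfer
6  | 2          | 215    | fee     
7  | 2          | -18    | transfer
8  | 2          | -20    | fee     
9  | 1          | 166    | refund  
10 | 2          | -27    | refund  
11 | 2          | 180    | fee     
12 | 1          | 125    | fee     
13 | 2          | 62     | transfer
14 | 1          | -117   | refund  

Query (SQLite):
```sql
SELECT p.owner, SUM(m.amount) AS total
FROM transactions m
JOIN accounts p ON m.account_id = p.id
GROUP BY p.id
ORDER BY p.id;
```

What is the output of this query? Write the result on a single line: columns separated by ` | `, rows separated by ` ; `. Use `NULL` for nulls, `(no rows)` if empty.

Mira | 126 ; Liam | 354 ; Ivy | -84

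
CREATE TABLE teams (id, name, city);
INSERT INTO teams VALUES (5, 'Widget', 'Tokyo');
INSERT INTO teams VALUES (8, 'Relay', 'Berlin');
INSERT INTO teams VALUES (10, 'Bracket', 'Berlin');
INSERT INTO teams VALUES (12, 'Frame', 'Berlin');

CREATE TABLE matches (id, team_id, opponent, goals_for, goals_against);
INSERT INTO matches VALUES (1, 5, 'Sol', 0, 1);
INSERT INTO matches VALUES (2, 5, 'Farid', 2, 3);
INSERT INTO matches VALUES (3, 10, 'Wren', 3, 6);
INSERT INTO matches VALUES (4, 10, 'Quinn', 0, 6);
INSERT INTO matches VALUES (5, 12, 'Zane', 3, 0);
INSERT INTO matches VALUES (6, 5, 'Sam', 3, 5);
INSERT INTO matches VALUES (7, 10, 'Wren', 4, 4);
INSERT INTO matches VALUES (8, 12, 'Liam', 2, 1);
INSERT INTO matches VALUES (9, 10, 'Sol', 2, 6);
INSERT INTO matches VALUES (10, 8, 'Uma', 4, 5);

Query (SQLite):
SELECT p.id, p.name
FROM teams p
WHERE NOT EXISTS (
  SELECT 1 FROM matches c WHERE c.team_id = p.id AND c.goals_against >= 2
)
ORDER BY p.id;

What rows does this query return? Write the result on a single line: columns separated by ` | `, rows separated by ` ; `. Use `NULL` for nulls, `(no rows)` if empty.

12 | Frame

For each teams row, check whether any matches with matching team_id has goals_against >= 2.
Keep rows where that is false.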